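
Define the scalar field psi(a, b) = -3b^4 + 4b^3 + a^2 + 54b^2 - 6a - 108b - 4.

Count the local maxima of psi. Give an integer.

psi separates as a function of a plus a function of b, so ∇psi=0 decouples.
∂psi/∂a = 2(a - 3) = 0 at a ∈ {3}; ∂psi/∂b = -12(b - 3)(b - 1)(b + 3) = 0 at b ∈ {-3, 1, 3}.
The Hessian is diagonal: diag(psi_aa, psi_bb). Second derivatives: psi_aa(3)=2; psi_bb(-3)=-288, psi_bb(1)=96, psi_bb(3)=-144.
Local maxima occur where both diagonal entries negative: none. Count: 0.

0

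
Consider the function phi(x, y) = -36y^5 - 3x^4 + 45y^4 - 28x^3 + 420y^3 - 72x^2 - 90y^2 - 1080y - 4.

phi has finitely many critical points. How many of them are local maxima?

phi separates as a function of x plus a function of y, so ∇phi=0 decouples.
∂phi/∂x = -12x(x + 3)(x + 4) = 0 at x ∈ {-4, -3, 0}; ∂phi/∂y = -180(y - 3)(y - 1)(y + 1)(y + 2) = 0 at y ∈ {-2, -1, 1, 3}.
The Hessian is diagonal: diag(phi_xx, phi_yy). Second derivatives: phi_xx(-4)=-48, phi_xx(-3)=36, phi_xx(0)=-144; phi_yy(-2)=2700, phi_yy(-1)=-1440, phi_yy(1)=2160, phi_yy(3)=-7200.
Local maxima occur where both diagonal entries negative: (-4, -1), (-4, 3), (0, -1), (0, 3). Count: 4.

4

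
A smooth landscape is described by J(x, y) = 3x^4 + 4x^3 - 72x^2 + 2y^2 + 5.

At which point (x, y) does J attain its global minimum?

J(x,y) separates as P(x) + Q(y) + 5, so its minimum is min P + min Q + 5.
P'(x) = 12x(x - 3)(x + 4) vanishes at x ∈ {-4, 0, 3}; Q'(y) = 4y vanishes at y ∈ {0}.
Local minima of P (where P''>0): P(-4)=-640, P(3)=-297. Local minima of Q: Q(0)=0.
So the global minimum of J is P(-4) + Q(0) + 5 = -640 + 0 + 5 = -635, attained at (-4, 0).

(-4, 0)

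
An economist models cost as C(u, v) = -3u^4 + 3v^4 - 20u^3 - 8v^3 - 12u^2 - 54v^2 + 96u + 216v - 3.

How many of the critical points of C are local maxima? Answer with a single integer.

2

C separates as a function of u plus a function of v, so ∇C=0 decouples.
∂C/∂u = -12(u - 1)(u + 2)(u + 4) = 0 at u ∈ {-4, -2, 1}; ∂C/∂v = 12(v - 3)(v - 2)(v + 3) = 0 at v ∈ {-3, 2, 3}.
The Hessian is diagonal: diag(C_uu, C_vv). Second derivatives: C_uu(-4)=-120, C_uu(-2)=72, C_uu(1)=-180; C_vv(-3)=360, C_vv(2)=-60, C_vv(3)=72.
Local maxima occur where both diagonal entries negative: (-4, 2), (1, 2). Count: 2.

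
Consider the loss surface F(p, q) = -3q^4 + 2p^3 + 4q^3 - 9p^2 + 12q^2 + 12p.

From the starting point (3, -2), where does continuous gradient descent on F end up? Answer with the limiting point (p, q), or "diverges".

F is separable, so gradient descent decouples: p follows -∂F/∂p, q follows -∂F/∂q.
∂F/∂p = 6(p - 2)(p - 1); at p=3 this is 12, so p decreases.
∂F/∂q = -12q(q - 2)(q + 1); at q=-2 this is 96, so q decreases.
The q-coordinate has no critical point in that direction and runs off to infinity.

diverges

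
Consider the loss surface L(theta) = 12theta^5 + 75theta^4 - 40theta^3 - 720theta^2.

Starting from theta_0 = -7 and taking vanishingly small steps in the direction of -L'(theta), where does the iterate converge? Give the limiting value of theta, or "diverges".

diverges

L'(theta) = 60theta(theta - 2)(theta + 3)(theta + 4), so L'(-7) = 45360.
Gradient descent moves in the -L' direction, i.e. theta is decreasing.
There is no critical point below theta=-7, and L' keeps the same sign, so the iterate runs off to −∞.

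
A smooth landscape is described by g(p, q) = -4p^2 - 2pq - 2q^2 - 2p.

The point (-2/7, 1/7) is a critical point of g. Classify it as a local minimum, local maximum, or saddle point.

The Hessian of g is constant: H = [[-8, -2], [-2, -4]].
det(H) = (-8)·(-4) − (-2)² = 28.
det(H) > 0 and tr(H) = -12 < 0, so H is negative definite and the point is a local maximum.

local maximum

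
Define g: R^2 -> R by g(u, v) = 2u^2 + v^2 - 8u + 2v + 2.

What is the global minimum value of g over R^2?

-7

g(u,v) separates as P(u) + Q(v) + 2, so its minimum is min P + min Q + 2.
P'(u) = 4u - 8 vanishes at u ∈ {2}; Q'(v) = 2v + 2 vanishes at v ∈ {-1}.
Local minima of P (where P''>0): P(2)=-8. Local minima of Q: Q(-1)=-1.
So the global minimum of g is P(2) + Q(-1) + 2 = -8 − 1 + 2 = -7, attained at (2, -1).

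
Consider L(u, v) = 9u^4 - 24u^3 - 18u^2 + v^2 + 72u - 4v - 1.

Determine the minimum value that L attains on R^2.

-62

L(u,v) separates as P(u) + Q(v) − 1, so its minimum is min P + min Q − 1.
P'(u) = 36(u - 2)(u - 1)(u + 1) vanishes at u ∈ {-1, 1, 2}; Q'(v) = 2v - 4 vanishes at v ∈ {2}.
Local minima of P (where P''>0): P(-1)=-57, P(2)=24. Local minima of Q: Q(2)=-4.
So the global minimum of L is P(-1) + Q(2) − 1 = -57 − 4 − 1 = -62, attained at (-1, 2).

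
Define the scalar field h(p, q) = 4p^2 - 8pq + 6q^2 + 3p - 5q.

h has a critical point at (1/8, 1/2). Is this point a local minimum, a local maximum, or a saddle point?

The Hessian of h is constant: H = [[8, -8], [-8, 12]].
det(H) = 8·12 − (-8)² = 32.
det(H) > 0 and tr(H) = 20 > 0, so H is positive definite and the point is a local minimum.

local minimum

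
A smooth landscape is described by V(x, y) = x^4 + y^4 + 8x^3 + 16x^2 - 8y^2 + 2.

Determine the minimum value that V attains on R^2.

V(x,y) separates as P(x) + Q(y) + 2, so its minimum is min P + min Q + 2.
P'(x) = 4x(x + 2)(x + 4) vanishes at x ∈ {-4, -2, 0}; Q'(y) = 4y(y - 2)(y + 2) vanishes at y ∈ {-2, 0, 2}.
Local minima of P (where P''>0): P(-4)=0, P(0)=0. Local minima of Q: Q(-2)=-16, Q(2)=-16.
So the global minimum of V is P(-4) + Q(-2) + 2 = 0 − 16 + 2 = -14, attained at (-4, -2).

-14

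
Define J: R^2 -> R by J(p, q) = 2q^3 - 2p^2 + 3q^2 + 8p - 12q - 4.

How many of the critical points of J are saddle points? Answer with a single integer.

J separates as a function of p plus a function of q, so ∇J=0 decouples.
∂J/∂p = -4(p - 2) = 0 at p ∈ {2}; ∂J/∂q = 6(q - 1)(q + 2) = 0 at q ∈ {-2, 1}.
The Hessian is diagonal: diag(J_pp, J_qq). Second derivatives: J_pp(2)=-4; J_qq(-2)=-18, J_qq(1)=18.
Saddle points occur where the two diagonal entries have opposite signs: (2, 1). Count: 1.

1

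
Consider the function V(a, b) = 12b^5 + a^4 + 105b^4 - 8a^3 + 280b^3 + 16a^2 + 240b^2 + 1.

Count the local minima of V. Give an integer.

4

V separates as a function of a plus a function of b, so ∇V=0 decouples.
∂V/∂a = 4a(a - 4)(a - 2) = 0 at a ∈ {0, 2, 4}; ∂V/∂b = 60b(b + 1)(b + 2)(b + 4) = 0 at b ∈ {-4, -2, -1, 0}.
The Hessian is diagonal: diag(V_aa, V_bb). Second derivatives: V_aa(0)=32, V_aa(2)=-16, V_aa(4)=32; V_bb(-4)=-1440, V_bb(-2)=240, V_bb(-1)=-180, V_bb(0)=480.
Local minima occur where both diagonal entries positive: (0, -2), (0, 0), (4, -2), (4, 0). Count: 4.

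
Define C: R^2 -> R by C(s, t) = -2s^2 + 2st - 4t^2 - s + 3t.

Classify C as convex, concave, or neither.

C is quadratic, so its Hessian is the constant matrix H = [[-4, 2], [2, -8]].
det(H) = 28, tr(H) = -12.
det(H) > 0 and tr(H) < 0, so H is negative definite everywhere: concave.

concave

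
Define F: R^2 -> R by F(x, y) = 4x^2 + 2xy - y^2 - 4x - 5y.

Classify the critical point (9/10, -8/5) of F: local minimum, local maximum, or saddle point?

The Hessian of F is constant: H = [[8, 2], [2, -2]].
det(H) = 8·(-2) − 2² = -20.
Since det(H) < 0, H is indefinite and the critical point is a saddle point.

saddle point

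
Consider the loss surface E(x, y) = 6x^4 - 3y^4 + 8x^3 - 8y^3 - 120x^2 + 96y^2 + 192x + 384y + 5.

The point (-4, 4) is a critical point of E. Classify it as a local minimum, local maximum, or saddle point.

saddle point

The mixed partial ∂²E/∂x∂y is 0, so the Hessian at any point is diag(E_xx, E_yy) = diag(24(3x^2 + 2x - 10), 12(-3y^2 - 4y + 16)).
At (-4, 4): H = diag(720, -576).
The eigenvalues have opposite signs, so H is indefinite: a saddle point.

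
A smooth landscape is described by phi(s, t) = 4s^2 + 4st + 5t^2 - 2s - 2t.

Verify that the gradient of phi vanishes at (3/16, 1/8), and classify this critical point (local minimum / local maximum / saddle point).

local minimum

∇phi = (8s + 4t - 2, 4s + 10t - 2); substituting (3/16, 1/8) gives ∇phi = (0, 0), so (3/16, 1/8) is indeed a critical point.
The Hessian of phi is constant: H = [[8, 4], [4, 10]].
det(H) = 8·10 − 4² = 64.
det(H) > 0 and tr(H) = 18 > 0, so H is positive definite and the point is a local minimum.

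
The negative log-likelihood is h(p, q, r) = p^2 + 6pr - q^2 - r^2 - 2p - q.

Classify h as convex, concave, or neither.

neither

h is quadratic, so its Hessian is the constant matrix H = [[2, 0, 6], [0, -2, 0], [6, 0, -2]].
Leading principal minors: 2, -4, 80.
Neither pattern holds ⇒ H is indefinite ⇒ neither convex nor concave.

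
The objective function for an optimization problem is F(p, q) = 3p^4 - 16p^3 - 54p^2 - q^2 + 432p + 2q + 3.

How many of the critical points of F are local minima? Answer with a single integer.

F separates as a function of p plus a function of q, so ∇F=0 decouples.
∂F/∂p = 12(p - 4)(p - 3)(p + 3) = 0 at p ∈ {-3, 3, 4}; ∂F/∂q = -2(q - 1) = 0 at q ∈ {1}.
The Hessian is diagonal: diag(F_pp, F_qq). Second derivatives: F_pp(-3)=504, F_pp(3)=-72, F_pp(4)=84; F_qq(1)=-2.
Local minima occur where both diagonal entries positive: none. Count: 0.

0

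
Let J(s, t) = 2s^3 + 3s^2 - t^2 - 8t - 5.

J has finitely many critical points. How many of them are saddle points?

1

J separates as a function of s plus a function of t, so ∇J=0 decouples.
∂J/∂s = 6s(s + 1) = 0 at s ∈ {-1, 0}; ∂J/∂t = -2(t + 4) = 0 at t ∈ {-4}.
The Hessian is diagonal: diag(J_ss, J_tt). Second derivatives: J_ss(-1)=-6, J_ss(0)=6; J_tt(-4)=-2.
Saddle points occur where the two diagonal entries have opposite signs: (0, -4). Count: 1.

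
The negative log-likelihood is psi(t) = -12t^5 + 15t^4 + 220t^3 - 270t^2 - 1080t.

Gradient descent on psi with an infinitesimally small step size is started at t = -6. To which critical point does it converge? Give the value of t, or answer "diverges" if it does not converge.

-3

psi'(t) = -60(t - 3)(t - 2)(t + 1)(t + 3), so psi'(-6) = -64800.
Gradient descent moves in the -psi' direction, i.e. t is increasing.
The nearest critical point in that direction is t = -3, where psi'' = 3600 > 0 (a local minimum). The iterate converges there.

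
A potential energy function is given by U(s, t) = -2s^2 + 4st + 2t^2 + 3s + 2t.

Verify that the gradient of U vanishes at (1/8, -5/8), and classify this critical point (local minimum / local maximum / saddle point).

saddle point

∇U = (-4s + 4t + 3, 4s + 4t + 2); substituting (1/8, -5/8) gives ∇U = (0, 0), so (1/8, -5/8) is indeed a critical point.
The Hessian of U is constant: H = [[-4, 4], [4, 4]].
det(H) = (-4)·4 − 4² = -32.
Since det(H) < 0, H is indefinite and the critical point is a saddle point.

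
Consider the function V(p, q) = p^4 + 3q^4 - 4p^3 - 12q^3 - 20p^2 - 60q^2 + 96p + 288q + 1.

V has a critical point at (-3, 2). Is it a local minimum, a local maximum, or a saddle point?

saddle point

The mixed partial ∂²V/∂p∂q is 0, so the Hessian at any point is diag(V_pp, V_qq) = diag(4(3p^2 - 6p - 10), 12(3q^2 - 6q - 10)).
At (-3, 2): H = diag(140, -120).
The eigenvalues have opposite signs, so H is indefinite: a saddle point.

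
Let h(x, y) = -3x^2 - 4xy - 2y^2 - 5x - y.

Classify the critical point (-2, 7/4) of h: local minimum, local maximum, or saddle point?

local maximum

The Hessian of h is constant: H = [[-6, -4], [-4, -4]].
det(H) = (-6)·(-4) − (-4)² = 8.
det(H) > 0 and tr(H) = -10 < 0, so H is negative definite and the point is a local maximum.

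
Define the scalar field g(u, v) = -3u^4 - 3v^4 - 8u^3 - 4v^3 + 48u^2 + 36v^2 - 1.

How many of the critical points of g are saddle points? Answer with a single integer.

4

g separates as a function of u plus a function of v, so ∇g=0 decouples.
∂g/∂u = -12u(u - 2)(u + 4) = 0 at u ∈ {-4, 0, 2}; ∂g/∂v = -12v(v - 2)(v + 3) = 0 at v ∈ {-3, 0, 2}.
The Hessian is diagonal: diag(g_uu, g_vv). Second derivatives: g_uu(-4)=-288, g_uu(0)=96, g_uu(2)=-144; g_vv(-3)=-180, g_vv(0)=72, g_vv(2)=-120.
Saddle points occur where the two diagonal entries have opposite signs: (-4, 0), (0, -3), (0, 2), (2, 0). Count: 4.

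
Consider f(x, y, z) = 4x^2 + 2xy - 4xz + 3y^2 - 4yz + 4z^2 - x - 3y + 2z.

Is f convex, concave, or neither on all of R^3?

convex

f is quadratic, so its Hessian is the constant matrix H = [[8, 2, -4], [2, 6, -4], [-4, -4, 8]].
Leading principal minors: 8, 44, 192.
All positive ⇒ H ≻ 0 ⇒ convex.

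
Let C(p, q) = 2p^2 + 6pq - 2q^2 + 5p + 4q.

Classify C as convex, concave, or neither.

C is quadratic, so its Hessian is the constant matrix H = [[4, 6], [6, -4]].
det(H) = -52, tr(H) = 0.
det(H) < 0, so H is indefinite: neither convex nor concave.

neither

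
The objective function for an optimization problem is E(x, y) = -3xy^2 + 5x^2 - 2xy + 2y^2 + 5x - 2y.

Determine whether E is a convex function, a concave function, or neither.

neither

The term -3xy^2 is cubic, so the Hessian is not constant.
∂²E/∂y² = -6x + 4, which takes both signs as x varies (negative for sufficiently large x). A diagonal entry of the Hessian changing sign means the Hessian is neither positive- nor negative-semidefinite on all of R^2.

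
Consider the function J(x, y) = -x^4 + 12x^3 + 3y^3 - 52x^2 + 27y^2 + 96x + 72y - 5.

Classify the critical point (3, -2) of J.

The mixed partial ∂²J/∂x∂y is 0, so the Hessian at any point is diag(J_xx, J_yy) = diag(4(-3x^2 + 18x - 26), 18(y + 3)).
At (3, -2): H = diag(4, 18).
Both eigenvalues are positive, so H is positive definite: a local minimum.

local minimum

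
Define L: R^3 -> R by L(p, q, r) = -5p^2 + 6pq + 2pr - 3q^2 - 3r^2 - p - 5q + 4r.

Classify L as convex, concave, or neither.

concave

L is quadratic, so its Hessian is the constant matrix H = [[-10, 6, 2], [6, -6, 0], [2, 0, -6]].
Leading principal minors: -10, 24, -120.
Signs alternate −, +, − ⇒ H ≺ 0 ⇒ concave.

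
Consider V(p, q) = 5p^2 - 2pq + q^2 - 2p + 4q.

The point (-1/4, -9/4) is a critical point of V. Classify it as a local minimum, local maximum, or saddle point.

The Hessian of V is constant: H = [[10, -2], [-2, 2]].
det(H) = 10·2 − (-2)² = 16.
det(H) > 0 and tr(H) = 12 > 0, so H is positive definite and the point is a local minimum.

local minimum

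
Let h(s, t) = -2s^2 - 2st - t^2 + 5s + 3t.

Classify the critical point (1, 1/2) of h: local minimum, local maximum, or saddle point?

local maximum

The Hessian of h is constant: H = [[-4, -2], [-2, -2]].
det(H) = (-4)·(-2) − (-2)² = 4.
det(H) > 0 and tr(H) = -6 < 0, so H is negative definite and the point is a local maximum.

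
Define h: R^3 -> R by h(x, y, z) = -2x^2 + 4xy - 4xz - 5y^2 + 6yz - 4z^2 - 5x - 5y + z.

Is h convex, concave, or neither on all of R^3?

concave

h is quadratic, so its Hessian is the constant matrix H = [[-4, 4, -4], [4, -10, 6], [-4, 6, -8]].
Leading principal minors: -4, 24, -80.
Signs alternate −, +, − ⇒ H ≺ 0 ⇒ concave.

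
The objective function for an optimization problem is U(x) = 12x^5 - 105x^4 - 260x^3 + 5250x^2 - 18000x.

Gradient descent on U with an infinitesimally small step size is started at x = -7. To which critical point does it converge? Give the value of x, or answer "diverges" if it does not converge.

diverges

U'(x) = 60(x - 5)(x - 4)(x - 3)(x + 5), so U'(-7) = 158400.
Gradient descent moves in the -U' direction, i.e. x is decreasing.
There is no critical point below x=-7, and U' keeps the same sign, so the iterate runs off to −∞.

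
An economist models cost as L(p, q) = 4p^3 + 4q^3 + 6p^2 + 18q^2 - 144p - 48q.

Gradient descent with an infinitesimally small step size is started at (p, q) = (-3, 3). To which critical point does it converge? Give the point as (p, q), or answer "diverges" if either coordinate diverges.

L is separable, so gradient descent decouples: p follows -∂L/∂p, q follows -∂L/∂q.
∂L/∂p = 12(p - 3)(p + 4); at p=-3 this is -72, so p increases.
∂L/∂q = 12(q - 1)(q + 4); at q=3 this is 168, so q decreases.
p converges to its nearest critical value 3 (a local min of the p-part); q converges to 1. The iterate converges to (3, 1).

(3, 1)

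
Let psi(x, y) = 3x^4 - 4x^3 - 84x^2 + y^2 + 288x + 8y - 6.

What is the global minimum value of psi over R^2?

psi(x,y) separates as P(x) + Q(y) − 6, so its minimum is min P + min Q − 6.
P'(x) = 12(x - 3)(x - 2)(x + 4) vanishes at x ∈ {-4, 2, 3}; Q'(y) = 2y + 8 vanishes at y ∈ {-4}.
Local minima of P (where P''>0): P(-4)=-1472, P(3)=243. Local minima of Q: Q(-4)=-16.
So the global minimum of psi is P(-4) + Q(-4) − 6 = -1472 − 16 − 6 = -1494, attained at (-4, -4).

-1494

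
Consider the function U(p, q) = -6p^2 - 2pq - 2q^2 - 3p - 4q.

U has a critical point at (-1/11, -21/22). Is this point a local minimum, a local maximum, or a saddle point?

local maximum

The Hessian of U is constant: H = [[-12, -2], [-2, -4]].
det(H) = (-12)·(-4) − (-2)² = 44.
det(H) > 0 and tr(H) = -16 < 0, so H is negative definite and the point is a local maximum.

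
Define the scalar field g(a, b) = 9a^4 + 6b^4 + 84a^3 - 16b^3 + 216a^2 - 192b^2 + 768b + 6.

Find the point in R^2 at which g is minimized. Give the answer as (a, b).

(0, -4)

g(a,b) separates as P(a) + Q(b) + 6, so its minimum is min P + min Q + 6.
P'(a) = 36a(a + 3)(a + 4) vanishes at a ∈ {-4, -3, 0}; Q'(b) = 24(b - 4)(b - 2)(b + 4) vanishes at b ∈ {-4, 2, 4}.
Local minima of P (where P''>0): P(-4)=384, P(0)=0. Local minima of Q: Q(-4)=-3584, Q(4)=512.
So the global minimum of g is P(0) + Q(-4) + 6 = 0 − 3584 + 6 = -3578, attained at (0, -4).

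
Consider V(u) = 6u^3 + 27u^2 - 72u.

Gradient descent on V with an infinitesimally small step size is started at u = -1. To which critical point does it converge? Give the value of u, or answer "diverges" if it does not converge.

1

V'(u) = 18(u - 1)(u + 4), so V'(-1) = -108.
Gradient descent moves in the -V' direction, i.e. u is increasing.
The nearest critical point in that direction is u = 1, where V'' = 90 > 0 (a local minimum). The iterate converges there.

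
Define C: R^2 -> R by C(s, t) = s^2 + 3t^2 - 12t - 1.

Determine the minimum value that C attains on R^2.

-13

C(s,t) separates as P(s) + Q(t) − 1, so its minimum is min P + min Q − 1.
P'(s) = 2s vanishes at s ∈ {0}; Q'(t) = 6(t - 2) vanishes at t ∈ {2}.
Local minima of P (where P''>0): P(0)=0. Local minima of Q: Q(2)=-12.
So the global minimum of C is P(0) + Q(2) − 1 = 0 − 12 − 1 = -13, attained at (0, 2).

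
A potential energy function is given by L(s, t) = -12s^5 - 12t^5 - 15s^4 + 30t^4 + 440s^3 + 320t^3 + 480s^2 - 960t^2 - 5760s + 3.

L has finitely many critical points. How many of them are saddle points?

L separates as a function of s plus a function of t, so ∇L=0 decouples.
∂L/∂s = -60(s - 4)(s - 2)(s + 3)(s + 4) = 0 at s ∈ {-4, -3, 2, 4}; ∂L/∂t = -60t(t - 4)(t - 2)(t + 4) = 0 at t ∈ {-4, 0, 2, 4}.
The Hessian is diagonal: diag(L_ss, L_tt). Second derivatives: L_ss(-4)=2880, L_ss(-3)=-2100, L_ss(2)=3600, L_ss(4)=-6720; L_tt(-4)=11520, L_tt(0)=-1920, L_tt(2)=1440, L_tt(4)=-3840.
Saddle points occur where the two diagonal entries have opposite signs: (-4, 0), (-4, 4), (-3, -4), (-3, 2), (2, 0), (2, 4), (4, -4), (4, 2). Count: 8.

8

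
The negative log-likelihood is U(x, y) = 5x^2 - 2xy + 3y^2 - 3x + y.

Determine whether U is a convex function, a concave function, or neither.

U is quadratic, so its Hessian is the constant matrix H = [[10, -2], [-2, 6]].
det(H) = 56, tr(H) = 16.
det(H) > 0 and tr(H) > 0, so H is positive definite everywhere: convex.

convex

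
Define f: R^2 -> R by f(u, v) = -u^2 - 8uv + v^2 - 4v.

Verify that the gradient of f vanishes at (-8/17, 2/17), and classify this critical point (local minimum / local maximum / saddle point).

saddle point

∇f = (-2u - 8v, -8u + 2v - 4); substituting (-8/17, 2/17) gives ∇f = (0, 0), so (-8/17, 2/17) is indeed a critical point.
The Hessian of f is constant: H = [[-2, -8], [-8, 2]].
det(H) = (-2)·2 − (-8)² = -68.
Since det(H) < 0, H is indefinite and the critical point is a saddle point.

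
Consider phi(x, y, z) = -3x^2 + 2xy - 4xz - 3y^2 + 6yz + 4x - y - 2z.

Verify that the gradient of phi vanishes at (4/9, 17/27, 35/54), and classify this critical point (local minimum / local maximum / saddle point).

∇phi = (-6x + 2y - 4z + 4, 2x - 6y + 6z - 1, -4x + 6y - 2); substituting (4/9, 17/27, 35/54) gives ∇phi = (0, 0, 0), so (4/9, 17/27, 35/54) is indeed a critical point.
The Hessian is constant: H = [[-6, 2, -4], [2, -6, 6], [-4, 6, 0]].
Leading principal minors: Δ₁ = -6, Δ₂ = 32, Δ₃ = 216.
The minors fit neither the all-positive nor the alternating-sign pattern, so H is indefinite: a saddle point.

saddle point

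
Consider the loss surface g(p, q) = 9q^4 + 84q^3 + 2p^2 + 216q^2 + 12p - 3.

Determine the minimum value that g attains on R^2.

g(p,q) separates as A(p) + B(q) − 3, so its minimum is min A + min B − 3.
A'(p) = 4p + 12 vanishes at p ∈ {-3}; B'(q) = 36q(q + 3)(q + 4) vanishes at q ∈ {-4, -3, 0}.
Local minima of A (where A''>0): A(-3)=-18. Local minima of B: B(-4)=384, B(0)=0.
So the global minimum of g is A(-3) + B(0) − 3 = -18 + 0 − 3 = -21, attained at (-3, 0).

-21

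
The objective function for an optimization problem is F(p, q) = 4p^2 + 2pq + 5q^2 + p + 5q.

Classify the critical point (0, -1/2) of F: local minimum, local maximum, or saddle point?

local minimum

The Hessian of F is constant: H = [[8, 2], [2, 10]].
det(H) = 8·10 − 2² = 76.
det(H) > 0 and tr(H) = 18 > 0, so H is positive definite and the point is a local minimum.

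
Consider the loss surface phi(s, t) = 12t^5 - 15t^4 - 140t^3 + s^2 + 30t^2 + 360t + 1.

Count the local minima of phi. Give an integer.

2

phi separates as a function of s plus a function of t, so ∇phi=0 decouples.
∂phi/∂s = 2s = 0 at s ∈ {0}; ∂phi/∂t = 60(t - 3)(t - 1)(t + 1)(t + 2) = 0 at t ∈ {-2, -1, 1, 3}.
The Hessian is diagonal: diag(phi_ss, phi_tt). Second derivatives: phi_ss(0)=2; phi_tt(-2)=-900, phi_tt(-1)=480, phi_tt(1)=-720, phi_tt(3)=2400.
Local minima occur where both diagonal entries positive: (0, -1), (0, 3). Count: 2.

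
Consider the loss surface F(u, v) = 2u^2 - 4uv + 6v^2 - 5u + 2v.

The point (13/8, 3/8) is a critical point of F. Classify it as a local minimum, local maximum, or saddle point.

local minimum

The Hessian of F is constant: H = [[4, -4], [-4, 12]].
det(H) = 4·12 − (-4)² = 32.
det(H) > 0 and tr(H) = 16 > 0, so H is positive definite and the point is a local minimum.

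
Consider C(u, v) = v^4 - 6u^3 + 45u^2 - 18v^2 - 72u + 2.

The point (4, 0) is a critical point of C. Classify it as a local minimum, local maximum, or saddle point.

The mixed partial ∂²C/∂u∂v is 0, so the Hessian at any point is diag(C_uu, C_vv) = diag(18(-2u + 5), 12(v^2 - 3)).
At (4, 0): H = diag(-54, -36).
Both eigenvalues are negative, so H is negative definite: a local maximum.

local maximum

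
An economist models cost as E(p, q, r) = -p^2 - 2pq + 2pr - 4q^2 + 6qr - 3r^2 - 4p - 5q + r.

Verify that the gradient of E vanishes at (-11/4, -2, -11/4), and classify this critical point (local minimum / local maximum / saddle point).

∇E = (-2p - 2q + 2r - 4, -2p - 8q + 6r - 5, 2p + 6q - 6r + 1); substituting (-11/4, -2, -11/4) gives ∇E = (0, 0, 0), so (-11/4, -2, -11/4) is indeed a critical point.
The Hessian is constant: H = [[-2, -2, 2], [-2, -8, 6], [2, 6, -6]].
Leading principal minors: Δ₁ = -2, Δ₂ = 12, Δ₃ = -16.
The minors alternate sign starting negative (−, +, −), so H is negative definite: a local maximum.

local maximum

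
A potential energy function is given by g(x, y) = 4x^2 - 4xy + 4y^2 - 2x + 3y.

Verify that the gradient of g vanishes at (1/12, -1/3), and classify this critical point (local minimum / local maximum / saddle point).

local minimum

∇g = (8x - 4y - 2, -4x + 8y + 3); substituting (1/12, -1/3) gives ∇g = (0, 0), so (1/12, -1/3) is indeed a critical point.
The Hessian of g is constant: H = [[8, -4], [-4, 8]].
det(H) = 8·8 − (-4)² = 48.
det(H) > 0 and tr(H) = 16 > 0, so H is positive definite and the point is a local minimum.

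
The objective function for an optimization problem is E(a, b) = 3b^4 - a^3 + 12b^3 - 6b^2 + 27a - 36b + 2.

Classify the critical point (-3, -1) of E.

saddle point

The mixed partial ∂²E/∂a∂b is 0, so the Hessian at any point is diag(E_aa, E_bb) = diag(-6a, 12(3b^2 + 6b - 1)).
At (-3, -1): H = diag(18, -48).
The eigenvalues have opposite signs, so H is indefinite: a saddle point.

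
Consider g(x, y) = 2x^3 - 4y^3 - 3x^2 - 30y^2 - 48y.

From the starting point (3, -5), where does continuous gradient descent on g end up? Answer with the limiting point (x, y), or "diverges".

g is separable, so gradient descent decouples: x follows -∂g/∂x, y follows -∂g/∂y.
∂g/∂x = 6x(x - 1); at x=3 this is 36, so x decreases.
∂g/∂y = -12(y + 1)(y + 4); at y=-5 this is -48, so y increases.
x converges to its nearest critical value 1 (a local min of the x-part); y converges to -4. The iterate converges to (1, -4).

(1, -4)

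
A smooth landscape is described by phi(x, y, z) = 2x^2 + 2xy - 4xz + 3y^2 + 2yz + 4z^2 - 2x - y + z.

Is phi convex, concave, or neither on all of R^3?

phi is quadratic, so its Hessian is the constant matrix H = [[4, 2, -4], [2, 6, 2], [-4, 2, 8]].
Leading principal minors: 4, 20, 16.
All positive ⇒ H ≻ 0 ⇒ convex.

convex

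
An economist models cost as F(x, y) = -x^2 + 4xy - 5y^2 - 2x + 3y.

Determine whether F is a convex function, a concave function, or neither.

concave

F is quadratic, so its Hessian is the constant matrix H = [[-2, 4], [4, -10]].
det(H) = 4, tr(H) = -12.
det(H) > 0 and tr(H) < 0, so H is negative definite everywhere: concave.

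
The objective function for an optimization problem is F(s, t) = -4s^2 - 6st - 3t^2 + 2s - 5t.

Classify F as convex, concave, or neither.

concave

F is quadratic, so its Hessian is the constant matrix H = [[-8, -6], [-6, -6]].
det(H) = 12, tr(H) = -14.
det(H) > 0 and tr(H) < 0, so H is negative definite everywhere: concave.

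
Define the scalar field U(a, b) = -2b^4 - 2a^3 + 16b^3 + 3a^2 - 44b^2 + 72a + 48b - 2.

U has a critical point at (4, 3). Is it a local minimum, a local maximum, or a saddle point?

local maximum

The mixed partial ∂²U/∂a∂b is 0, so the Hessian at any point is diag(U_aa, U_bb) = diag(6(-2a + 1), 8(-3b^2 + 12b - 11)).
At (4, 3): H = diag(-42, -16).
Both eigenvalues are negative, so H is negative definite: a local maximum.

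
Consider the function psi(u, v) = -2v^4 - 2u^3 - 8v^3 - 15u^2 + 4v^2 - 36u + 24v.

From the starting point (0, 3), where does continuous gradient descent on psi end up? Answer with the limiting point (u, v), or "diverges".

psi is separable, so gradient descent decouples: u follows -∂psi/∂u, v follows -∂psi/∂v.
∂psi/∂u = -6(u + 2)(u + 3); at u=0 this is -36, so u increases.
∂psi/∂v = -8(v - 1)(v + 1)(v + 3); at v=3 this is -384, so v increases.
The u-coordinate has no critical point in that direction and runs off to infinity.

diverges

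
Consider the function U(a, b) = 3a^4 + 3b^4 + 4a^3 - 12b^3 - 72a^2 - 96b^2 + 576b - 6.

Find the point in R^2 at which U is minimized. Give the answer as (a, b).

(-4, -4)

U(a,b) separates as P(a) + Q(b) − 6, so its minimum is min P + min Q − 6.
P'(a) = 12a(a - 3)(a + 4) vanishes at a ∈ {-4, 0, 3}; Q'(b) = 12(b - 4)(b - 3)(b + 4) vanishes at b ∈ {-4, 3, 4}.
Local minima of P (where P''>0): P(-4)=-640, P(3)=-297. Local minima of Q: Q(-4)=-2304, Q(4)=768.
So the global minimum of U is P(-4) + Q(-4) − 6 = -640 − 2304 − 6 = -2950, attained at (-4, -4).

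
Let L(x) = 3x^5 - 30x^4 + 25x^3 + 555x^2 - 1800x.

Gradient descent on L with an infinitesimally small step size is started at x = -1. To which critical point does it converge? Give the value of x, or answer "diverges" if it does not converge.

2

L'(x) = 15(x - 5)(x - 4)(x - 2)(x + 3), so L'(-1) = -2700.
Gradient descent moves in the -L' direction, i.e. x is increasing.
The nearest critical point in that direction is x = 2, where L'' = 450 > 0 (a local minimum). The iterate converges there.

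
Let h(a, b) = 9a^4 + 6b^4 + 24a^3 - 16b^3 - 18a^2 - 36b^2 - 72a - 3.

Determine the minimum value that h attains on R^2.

-330

h(a,b) separates as P(a) + Q(b) − 3, so its minimum is min P + min Q − 3.
P'(a) = 36(a - 1)(a + 1)(a + 2) vanishes at a ∈ {-2, -1, 1}; Q'(b) = 24b(b - 3)(b + 1) vanishes at b ∈ {-1, 0, 3}.
Local minima of P (where P''>0): P(-2)=24, P(1)=-57. Local minima of Q: Q(-1)=-14, Q(3)=-270.
So the global minimum of h is P(1) + Q(3) − 3 = -57 − 270 − 3 = -330, attained at (1, 3).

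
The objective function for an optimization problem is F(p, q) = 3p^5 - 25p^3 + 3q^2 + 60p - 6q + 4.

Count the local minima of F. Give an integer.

F separates as a function of p plus a function of q, so ∇F=0 decouples.
∂F/∂p = 15(p - 2)(p - 1)(p + 1)(p + 2) = 0 at p ∈ {-2, -1, 1, 2}; ∂F/∂q = 6(q - 1) = 0 at q ∈ {1}.
The Hessian is diagonal: diag(F_pp, F_qq). Second derivatives: F_pp(-2)=-180, F_pp(-1)=90, F_pp(1)=-90, F_pp(2)=180; F_qq(1)=6.
Local minima occur where both diagonal entries positive: (-1, 1), (2, 1). Count: 2.

2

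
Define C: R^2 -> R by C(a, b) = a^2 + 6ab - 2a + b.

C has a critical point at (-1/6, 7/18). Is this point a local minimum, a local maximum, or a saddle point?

The Hessian of C is constant: H = [[2, 6], [6, 0]].
det(H) = 2·0 − 6² = -36.
Since det(H) < 0, H is indefinite and the critical point is a saddle point.

saddle point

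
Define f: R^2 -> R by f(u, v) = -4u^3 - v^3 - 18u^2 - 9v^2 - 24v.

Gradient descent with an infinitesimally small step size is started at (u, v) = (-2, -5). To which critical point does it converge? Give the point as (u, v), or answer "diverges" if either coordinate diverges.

f is separable, so gradient descent decouples: u follows -∂f/∂u, v follows -∂f/∂v.
∂f/∂u = -12u(u + 3); at u=-2 this is 24, so u decreases.
∂f/∂v = -3(v + 2)(v + 4); at v=-5 this is -9, so v increases.
u converges to its nearest critical value -3 (a local min of the u-part); v converges to -4. The iterate converges to (-3, -4).

(-3, -4)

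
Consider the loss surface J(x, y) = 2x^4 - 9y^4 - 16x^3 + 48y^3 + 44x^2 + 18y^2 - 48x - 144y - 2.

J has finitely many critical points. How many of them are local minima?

J separates as a function of x plus a function of y, so ∇J=0 decouples.
∂J/∂x = 8(x - 3)(x - 2)(x - 1) = 0 at x ∈ {1, 2, 3}; ∂J/∂y = -36(y - 4)(y - 1)(y + 1) = 0 at y ∈ {-1, 1, 4}.
The Hessian is diagonal: diag(J_xx, J_yy). Second derivatives: J_xx(1)=16, J_xx(2)=-8, J_xx(3)=16; J_yy(-1)=-360, J_yy(1)=216, J_yy(4)=-540.
Local minima occur where both diagonal entries positive: (1, 1), (3, 1). Count: 2.

2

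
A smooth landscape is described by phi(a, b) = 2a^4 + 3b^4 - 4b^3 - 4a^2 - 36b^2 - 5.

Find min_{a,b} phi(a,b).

-196

phi(a,b) separates as P(a) + Q(b) − 5, so its minimum is min P + min Q − 5.
P'(a) = 8a(a - 1)(a + 1) vanishes at a ∈ {-1, 0, 1}; Q'(b) = 12b(b - 3)(b + 2) vanishes at b ∈ {-2, 0, 3}.
Local minima of P (where P''>0): P(-1)=-2, P(1)=-2. Local minima of Q: Q(-2)=-64, Q(3)=-189.
So the global minimum of phi is P(-1) + Q(3) − 5 = -2 − 189 − 5 = -196, attained at (-1, 3).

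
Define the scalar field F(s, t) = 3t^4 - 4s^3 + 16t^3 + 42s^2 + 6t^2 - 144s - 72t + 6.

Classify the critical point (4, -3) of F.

saddle point

The mixed partial ∂²F/∂s∂t is 0, so the Hessian at any point is diag(F_ss, F_tt) = diag(12(-2s + 7), 12(3t^2 + 8t + 1)).
At (4, -3): H = diag(-12, 48).
The eigenvalues have opposite signs, so H is indefinite: a saddle point.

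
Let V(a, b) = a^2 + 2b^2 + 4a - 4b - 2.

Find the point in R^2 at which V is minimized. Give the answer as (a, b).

V(a,b) separates as P(a) + Q(b) − 2, so its minimum is min P + min Q − 2.
P'(a) = 2a + 4 vanishes at a ∈ {-2}; Q'(b) = 4b - 4 vanishes at b ∈ {1}.
Local minima of P (where P''>0): P(-2)=-4. Local minima of Q: Q(1)=-2.
So the global minimum of V is P(-2) + Q(1) − 2 = -4 − 2 − 2 = -8, attained at (-2, 1).

(-2, 1)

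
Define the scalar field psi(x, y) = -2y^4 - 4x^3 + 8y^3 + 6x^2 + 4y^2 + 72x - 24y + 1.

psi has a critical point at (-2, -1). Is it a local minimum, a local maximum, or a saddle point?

saddle point

The mixed partial ∂²psi/∂x∂y is 0, so the Hessian at any point is diag(psi_xx, psi_yy) = diag(12(-2x + 1), 8(-3y^2 + 6y + 1)).
At (-2, -1): H = diag(60, -64).
The eigenvalues have opposite signs, so H is indefinite: a saddle point.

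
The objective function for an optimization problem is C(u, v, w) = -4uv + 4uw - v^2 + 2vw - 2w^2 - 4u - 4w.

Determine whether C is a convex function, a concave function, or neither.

neither

C is quadratic, so its Hessian is the constant matrix H = [[0, -4, 4], [-4, -2, 2], [4, 2, -4]].
Leading principal minors: 0, -16, 32.
Neither pattern holds ⇒ H is indefinite ⇒ neither convex nor concave.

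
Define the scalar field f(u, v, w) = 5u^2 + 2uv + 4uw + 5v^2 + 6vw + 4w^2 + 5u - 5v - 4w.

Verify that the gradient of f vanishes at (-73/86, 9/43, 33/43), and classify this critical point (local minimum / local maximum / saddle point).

∇f = (10u + 2v + 4w + 5, 2u + 10v + 6w - 5, 4u + 6v + 8w - 4); substituting (-73/86, 9/43, 33/43) gives ∇f = (0, 0, 0), so (-73/86, 9/43, 33/43) is indeed a critical point.
The Hessian is constant: H = [[10, 2, 4], [2, 10, 6], [4, 6, 8]].
Leading principal minors: Δ₁ = 10, Δ₂ = 96, Δ₃ = 344.
All leading minors are positive, so H is positive definite: a local minimum.

local minimum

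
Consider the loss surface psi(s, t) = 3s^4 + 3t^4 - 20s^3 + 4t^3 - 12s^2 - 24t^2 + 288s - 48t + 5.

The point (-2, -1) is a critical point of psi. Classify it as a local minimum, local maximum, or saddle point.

saddle point

The mixed partial ∂²psi/∂s∂t is 0, so the Hessian at any point is diag(psi_ss, psi_tt) = diag(12(3s^2 - 10s - 2), 12(3t^2 + 2t - 4)).
At (-2, -1): H = diag(360, -36).
The eigenvalues have opposite signs, so H is indefinite: a saddle point.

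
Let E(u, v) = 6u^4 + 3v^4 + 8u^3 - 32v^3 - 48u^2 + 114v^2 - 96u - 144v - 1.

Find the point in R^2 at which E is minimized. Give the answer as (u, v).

(2, 1)

E(u,v) separates as P(u) + Q(v) − 1, so its minimum is min P + min Q − 1.
P'(u) = 24(u - 2)(u + 1)(u + 2) vanishes at u ∈ {-2, -1, 2}; Q'(v) = 12(v - 4)(v - 3)(v - 1) vanishes at v ∈ {1, 3, 4}.
Local minima of P (where P''>0): P(-2)=32, P(2)=-224. Local minima of Q: Q(1)=-59, Q(4)=-32.
So the global minimum of E is P(2) + Q(1) − 1 = -224 − 59 − 1 = -284, attained at (2, 1).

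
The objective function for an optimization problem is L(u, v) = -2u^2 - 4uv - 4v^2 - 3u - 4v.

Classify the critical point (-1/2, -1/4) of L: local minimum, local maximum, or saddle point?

The Hessian of L is constant: H = [[-4, -4], [-4, -8]].
det(H) = (-4)·(-8) − (-4)² = 16.
det(H) > 0 and tr(H) = -12 < 0, so H is negative definite and the point is a local maximum.

local maximum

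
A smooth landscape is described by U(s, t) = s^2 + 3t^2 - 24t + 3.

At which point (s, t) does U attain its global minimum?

U(s,t) separates as P(s) + Q(t) + 3, so its minimum is min P + min Q + 3.
P'(s) = 2s vanishes at s ∈ {0}; Q'(t) = 6(t - 4) vanishes at t ∈ {4}.
Local minima of P (where P''>0): P(0)=0. Local minima of Q: Q(4)=-48.
So the global minimum of U is P(0) + Q(4) + 3 = 0 − 48 + 3 = -45, attained at (0, 4).

(0, 4)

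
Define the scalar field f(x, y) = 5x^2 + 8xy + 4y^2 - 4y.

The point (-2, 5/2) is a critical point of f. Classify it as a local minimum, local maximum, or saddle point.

local minimum

The Hessian of f is constant: H = [[10, 8], [8, 8]].
det(H) = 10·8 − 8² = 16.
det(H) > 0 and tr(H) = 18 > 0, so H is positive definite and the point is a local minimum.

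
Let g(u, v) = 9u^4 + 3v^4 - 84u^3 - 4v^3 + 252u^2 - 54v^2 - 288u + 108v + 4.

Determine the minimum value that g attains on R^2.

-647

g(u,v) separates as P(u) + Q(v) + 4, so its minimum is min P + min Q + 4.
P'(u) = 36(u - 4)(u - 2)(u - 1) vanishes at u ∈ {1, 2, 4}; Q'(v) = 12(v - 3)(v - 1)(v + 3) vanishes at v ∈ {-3, 1, 3}.
Local minima of P (where P''>0): P(1)=-111, P(4)=-192. Local minima of Q: Q(-3)=-459, Q(3)=-27.
So the global minimum of g is P(4) + Q(-3) + 4 = -192 − 459 + 4 = -647, attained at (4, -3).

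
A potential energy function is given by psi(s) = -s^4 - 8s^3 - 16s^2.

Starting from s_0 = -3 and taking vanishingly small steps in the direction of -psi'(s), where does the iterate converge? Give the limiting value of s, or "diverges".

psi'(s) = -4s(s + 2)(s + 4), so psi'(-3) = -12.
Gradient descent moves in the -psi' direction, i.e. s is increasing.
The nearest critical point in that direction is s = -2, where psi'' = 16 > 0 (a local minimum). The iterate converges there.

-2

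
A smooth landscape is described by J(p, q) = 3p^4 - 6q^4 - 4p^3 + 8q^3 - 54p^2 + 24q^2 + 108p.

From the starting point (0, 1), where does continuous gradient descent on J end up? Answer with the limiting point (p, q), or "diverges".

(-3, 0)

J is separable, so gradient descent decouples: p follows -∂J/∂p, q follows -∂J/∂q.
∂J/∂p = 12(p - 3)(p - 1)(p + 3); at p=0 this is 108, so p decreases.
∂J/∂q = -24q(q - 2)(q + 1); at q=1 this is 48, so q decreases.
p converges to its nearest critical value -3 (a local min of the p-part); q converges to 0. The iterate converges to (-3, 0).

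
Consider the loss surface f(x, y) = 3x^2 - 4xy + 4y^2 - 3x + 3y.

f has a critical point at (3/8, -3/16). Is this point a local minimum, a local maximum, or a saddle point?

local minimum

The Hessian of f is constant: H = [[6, -4], [-4, 8]].
det(H) = 6·8 − (-4)² = 32.
det(H) > 0 and tr(H) = 14 > 0, so H is positive definite and the point is a local minimum.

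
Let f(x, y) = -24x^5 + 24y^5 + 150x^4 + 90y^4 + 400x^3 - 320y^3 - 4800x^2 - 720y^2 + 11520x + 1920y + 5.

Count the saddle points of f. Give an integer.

8

f separates as a function of x plus a function of y, so ∇f=0 decouples.
∂f/∂x = -120(x - 4)(x - 3)(x - 2)(x + 4) = 0 at x ∈ {-4, 2, 3, 4}; ∂f/∂y = 120(y - 2)(y - 1)(y + 2)(y + 4) = 0 at y ∈ {-4, -2, 1, 2}.
The Hessian is diagonal: diag(f_xx, f_yy). Second derivatives: f_xx(-4)=40320, f_xx(2)=-1440, f_xx(3)=840, f_xx(4)=-1920; f_yy(-4)=-7200, f_yy(-2)=2880, f_yy(1)=-1800, f_yy(2)=2880.
Saddle points occur where the two diagonal entries have opposite signs: (-4, -4), (-4, 1), (2, -2), (2, 2), (3, -4), (3, 1), (4, -2), (4, 2). Count: 8.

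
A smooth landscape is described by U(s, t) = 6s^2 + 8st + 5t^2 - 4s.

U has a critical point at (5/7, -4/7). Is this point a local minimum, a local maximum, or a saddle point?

The Hessian of U is constant: H = [[12, 8], [8, 10]].
det(H) = 12·10 − 8² = 56.
det(H) > 0 and tr(H) = 22 > 0, so H is positive definite and the point is a local minimum.

local minimum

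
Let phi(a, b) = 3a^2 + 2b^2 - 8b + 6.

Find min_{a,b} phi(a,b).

-2

phi(a,b) separates as P(a) + Q(b) + 6, so its minimum is min P + min Q + 6.
P'(a) = 6a vanishes at a ∈ {0}; Q'(b) = 4b - 8 vanishes at b ∈ {2}.
Local minima of P (where P''>0): P(0)=0. Local minima of Q: Q(2)=-8.
So the global minimum of phi is P(0) + Q(2) + 6 = 0 − 8 + 6 = -2, attained at (0, 2).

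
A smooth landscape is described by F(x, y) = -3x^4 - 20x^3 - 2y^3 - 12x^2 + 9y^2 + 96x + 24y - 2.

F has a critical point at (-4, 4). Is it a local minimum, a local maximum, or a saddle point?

The mixed partial ∂²F/∂x∂y is 0, so the Hessian at any point is diag(F_xx, F_yy) = diag(-12(3x^2 + 10x + 2), 6(-2y + 3)).
At (-4, 4): H = diag(-120, -30).
Both eigenvalues are negative, so H is negative definite: a local maximum.

local maximum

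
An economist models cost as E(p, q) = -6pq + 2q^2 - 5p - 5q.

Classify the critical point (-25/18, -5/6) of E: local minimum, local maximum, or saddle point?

saddle point

The Hessian of E is constant: H = [[0, -6], [-6, 4]].
det(H) = 0·4 − (-6)² = -36.
Since det(H) < 0, H is indefinite and the critical point is a saddle point.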